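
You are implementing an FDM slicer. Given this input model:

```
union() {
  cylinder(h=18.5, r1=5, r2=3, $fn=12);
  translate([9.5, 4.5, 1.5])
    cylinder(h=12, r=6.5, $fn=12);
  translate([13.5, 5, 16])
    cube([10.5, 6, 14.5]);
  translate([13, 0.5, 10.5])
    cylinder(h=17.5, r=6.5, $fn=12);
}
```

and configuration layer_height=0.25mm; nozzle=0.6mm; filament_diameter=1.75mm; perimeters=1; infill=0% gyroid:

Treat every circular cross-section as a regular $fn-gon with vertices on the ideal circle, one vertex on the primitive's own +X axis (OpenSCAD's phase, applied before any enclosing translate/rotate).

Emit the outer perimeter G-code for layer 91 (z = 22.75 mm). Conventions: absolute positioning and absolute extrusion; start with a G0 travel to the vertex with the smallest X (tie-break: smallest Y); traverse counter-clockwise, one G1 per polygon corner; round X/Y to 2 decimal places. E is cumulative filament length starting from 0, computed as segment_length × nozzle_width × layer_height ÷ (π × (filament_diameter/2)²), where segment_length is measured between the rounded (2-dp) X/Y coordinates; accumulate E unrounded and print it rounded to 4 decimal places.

G0 X6.50 Y0.50 Z22.75
G1 X7.37 Y-2.75 E0.2098
G1 X9.75 Y-5.13 E0.4197
G1 X13.00 Y-6.00 E0.6295
G1 X16.25 Y-5.13 E0.8393
G1 X18.63 Y-2.75 E1.0493
G1 X19.50 Y0.50 E1.2591
G1 X18.63 Y3.75 E1.4689
G1 X17.38 Y5.00 E1.5791
G1 X24.00 Y5.00 E1.9920
G1 X24.00 Y11.00 E2.3661
G1 X13.50 Y11.00 E3.0210
G1 X13.50 Y6.87 E3.2785
G1 X13.00 Y7.00 E3.3107
G1 X9.75 Y6.13 E3.5205
G1 X7.37 Y3.75 E3.7304
G1 X6.50 Y0.50 E3.9403

At z = 22.75 mm: the cone is absent (z outside [0, 18.5]); the cylinder at (9.5, 4.5) is absent (z outside [1.5, 13.5]); the cube at (13.5, 5) is present — its section is the full 10.5×6 rectangle; the cylinder at (13, 0.5): section is a regular 12-gon, circumradius r=6.5; Merging all regions: the regions partially overlap (shared area 4.76 mm²), so overlapping operands fuse into one piece — 1 connected region. The outline is a single polygon with 16 vertices. Extrusion per mm of travel: 0.6 × 0.25 / (π × 0.875²) = 0.062363. Accumulating E over each segment gives final E = 3.9403.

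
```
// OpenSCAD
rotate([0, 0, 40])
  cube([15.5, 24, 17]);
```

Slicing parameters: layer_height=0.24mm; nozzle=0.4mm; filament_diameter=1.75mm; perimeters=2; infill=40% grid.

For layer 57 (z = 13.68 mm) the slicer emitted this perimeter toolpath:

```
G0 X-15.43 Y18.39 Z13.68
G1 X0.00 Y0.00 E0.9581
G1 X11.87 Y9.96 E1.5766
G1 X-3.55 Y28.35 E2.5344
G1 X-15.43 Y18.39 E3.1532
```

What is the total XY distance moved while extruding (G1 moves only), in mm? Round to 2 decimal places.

Sum the Euclidean lengths of each G1 segment: total = 79.00 mm.

79.00 mm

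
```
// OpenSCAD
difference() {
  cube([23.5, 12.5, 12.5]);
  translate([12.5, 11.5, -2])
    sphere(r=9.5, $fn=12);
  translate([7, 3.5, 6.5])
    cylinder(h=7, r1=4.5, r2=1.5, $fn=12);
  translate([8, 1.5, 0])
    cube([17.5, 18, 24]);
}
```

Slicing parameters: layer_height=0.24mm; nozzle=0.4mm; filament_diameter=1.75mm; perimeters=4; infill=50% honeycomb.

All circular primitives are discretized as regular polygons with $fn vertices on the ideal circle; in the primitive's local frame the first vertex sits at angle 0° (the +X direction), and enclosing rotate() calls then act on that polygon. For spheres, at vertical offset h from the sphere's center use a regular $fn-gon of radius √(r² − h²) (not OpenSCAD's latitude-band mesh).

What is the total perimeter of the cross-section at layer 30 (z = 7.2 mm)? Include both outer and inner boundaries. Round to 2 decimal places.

At z = 7.2 mm: the 23.5×12.5 cube contributes its full rectangle (perimeter 72.00 mm); the sphere at (12.5, 11.5): section is a regular 12-gon, circumradius = √(r²−h²) = √(9.5²−9.2²) = 2.369 (perimeter = 2·12·2.369·sin(180°/12) = 14.71 mm); the cone at (7, 3.5) contributes a regular 12-gon of circumradius 4.200 (interpolated between r1=4.5 and r2=1.5 at t=0.100) (perimeter = 2·12·4.200·sin(180°/12) = 26.09 mm); the cube at (8, 1.5) (footprint 17.5×18) is included at this height (perimeter 71.00 mm); Subtracting the remaining from the first: starting from the 23.5×12.5 cube, the r=9.5 sphere at (12.5, 11.5) partially overlaps it — only the 12.88 mm² overlap (of its 16.83 mm²) is removed, clipping the outline; the cone at (7, 3.5) partially overlaps it — only the 51.14 mm² overlap (of its 52.92 mm²) is removed, clipping the outline; the 17.5×18 cube at (8, 1.5) partially overlaps it — only the 142.59 mm² overlap (of its 315.00 mm²) is removed, clipping the outline — boundary = 72.72 mm. Overall, the cross-section has 2 separate islands. Total boundary length (outer) = 72.72 mm.

72.72 mm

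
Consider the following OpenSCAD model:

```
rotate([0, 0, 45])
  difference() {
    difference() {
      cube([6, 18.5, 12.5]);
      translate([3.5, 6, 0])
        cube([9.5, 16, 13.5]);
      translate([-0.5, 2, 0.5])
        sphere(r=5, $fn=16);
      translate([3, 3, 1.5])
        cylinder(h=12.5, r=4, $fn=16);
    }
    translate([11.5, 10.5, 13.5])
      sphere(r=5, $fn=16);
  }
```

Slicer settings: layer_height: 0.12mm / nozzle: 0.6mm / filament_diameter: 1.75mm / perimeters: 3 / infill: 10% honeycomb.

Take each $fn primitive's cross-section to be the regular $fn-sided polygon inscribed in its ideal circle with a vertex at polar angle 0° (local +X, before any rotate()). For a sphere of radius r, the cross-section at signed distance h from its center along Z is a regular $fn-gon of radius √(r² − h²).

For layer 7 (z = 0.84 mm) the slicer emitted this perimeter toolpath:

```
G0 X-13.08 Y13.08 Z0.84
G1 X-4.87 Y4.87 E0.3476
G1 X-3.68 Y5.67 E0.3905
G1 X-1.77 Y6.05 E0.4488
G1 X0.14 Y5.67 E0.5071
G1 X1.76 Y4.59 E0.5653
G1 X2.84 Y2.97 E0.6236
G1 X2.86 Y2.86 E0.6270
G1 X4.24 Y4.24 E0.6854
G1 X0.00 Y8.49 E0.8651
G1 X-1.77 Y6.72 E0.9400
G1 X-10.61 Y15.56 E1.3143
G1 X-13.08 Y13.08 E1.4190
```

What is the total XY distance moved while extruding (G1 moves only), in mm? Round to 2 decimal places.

47.41 mm

Sum the Euclidean lengths of each G1 segment: total = 47.41 mm.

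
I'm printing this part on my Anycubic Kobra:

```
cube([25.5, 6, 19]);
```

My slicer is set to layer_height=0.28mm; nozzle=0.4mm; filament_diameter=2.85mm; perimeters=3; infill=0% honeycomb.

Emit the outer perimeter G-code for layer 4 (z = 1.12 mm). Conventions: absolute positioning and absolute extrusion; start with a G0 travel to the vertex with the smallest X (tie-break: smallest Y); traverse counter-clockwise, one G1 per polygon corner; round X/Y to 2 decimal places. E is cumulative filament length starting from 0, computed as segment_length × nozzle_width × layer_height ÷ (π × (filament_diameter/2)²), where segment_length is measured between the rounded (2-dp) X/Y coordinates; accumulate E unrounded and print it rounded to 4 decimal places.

At z = 1.12 mm: the cube is present — its section is the full 25.5×6 rectangle. The outline is a single polygon with 4 vertices. Extrusion per mm of travel: 0.4 × 0.28 / (π × 1.425²) = 0.017557. Accumulating E over each segment gives final E = 1.1061.

G0 X0.00 Y0.00 Z1.12
G1 X25.50 Y0.00 E0.4477
G1 X25.50 Y6.00 E0.5530
G1 X0.00 Y6.00 E1.0007
G1 X0.00 Y0.00 E1.1061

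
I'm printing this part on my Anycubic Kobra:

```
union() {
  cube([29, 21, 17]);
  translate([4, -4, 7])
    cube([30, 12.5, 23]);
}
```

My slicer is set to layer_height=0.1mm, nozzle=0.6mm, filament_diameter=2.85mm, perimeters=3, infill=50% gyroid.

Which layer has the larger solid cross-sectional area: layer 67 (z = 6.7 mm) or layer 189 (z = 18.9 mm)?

layer 67 (z = 6.7 mm)

Layer 67 (z = 6.7): the 29×21 cube contributes its full rectangle (area 609.00 mm²); the cube at (4, -4) is not intersected at this z (z outside [7, 30]); Taking the union: only the 29×21 cube is present, so the union is just that shape — area = 609.00 mm². So its area = 609.00 mm². Layer 189 (z = 18.9): the cube is absent (z outside [0, 17]); the cube at (4, -4) (footprint 30×12.5) is included at this height (area 375.00 mm²); Merging all regions: only the 30×12.5 cube at (4, -4) is present, so the union is just that shape — area = 375.00 mm². So its area = 375.00 mm². Layer 67 is larger (609.00 vs 375.00 mm²).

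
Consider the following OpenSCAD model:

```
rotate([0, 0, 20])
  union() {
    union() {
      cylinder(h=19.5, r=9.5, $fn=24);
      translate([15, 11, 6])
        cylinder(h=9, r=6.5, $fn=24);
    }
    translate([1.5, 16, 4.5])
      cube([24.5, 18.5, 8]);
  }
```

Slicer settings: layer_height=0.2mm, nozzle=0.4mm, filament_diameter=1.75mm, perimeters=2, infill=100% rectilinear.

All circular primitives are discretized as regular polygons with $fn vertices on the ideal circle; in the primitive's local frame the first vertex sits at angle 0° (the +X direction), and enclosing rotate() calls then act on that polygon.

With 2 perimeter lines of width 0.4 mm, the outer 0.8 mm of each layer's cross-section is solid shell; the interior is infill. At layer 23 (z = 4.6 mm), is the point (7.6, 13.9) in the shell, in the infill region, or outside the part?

At z = 4.6 mm: the r=9.5 cylinder contributes a regular 24-gon of circumradius 9.5; the cylinder at (15, 11) is not intersected at this z (z outside [6, 15]); Merging all regions: only the r=9.5 cylinder is present, so the union is just that shape — 1 connected region; the cube at (1.5, 16) (footprint 24.5×18.5) is included at this height; Merging all regions: the 2 present regions are separate (no shared area or edge), so areas and boundary lengths simply add and each stays a separate island — 2 connected regions; (rotated 20° about Z; rotation is an isometry so areas/perimeters/island counts are preserved). Overall, the cross-section has 2 separate islands. Undo the 20° rotation: the query point maps to (11.896, 10.462) in the un-rotated model frame. The nearest boundary edge runs (26.00, 16.00)→(1.50, 16.00); distance from the point to it = 5.54 mm. The point is not inside any of the regions above, so it lies outside the cross-section (5.54 mm from the nearest boundary).

outside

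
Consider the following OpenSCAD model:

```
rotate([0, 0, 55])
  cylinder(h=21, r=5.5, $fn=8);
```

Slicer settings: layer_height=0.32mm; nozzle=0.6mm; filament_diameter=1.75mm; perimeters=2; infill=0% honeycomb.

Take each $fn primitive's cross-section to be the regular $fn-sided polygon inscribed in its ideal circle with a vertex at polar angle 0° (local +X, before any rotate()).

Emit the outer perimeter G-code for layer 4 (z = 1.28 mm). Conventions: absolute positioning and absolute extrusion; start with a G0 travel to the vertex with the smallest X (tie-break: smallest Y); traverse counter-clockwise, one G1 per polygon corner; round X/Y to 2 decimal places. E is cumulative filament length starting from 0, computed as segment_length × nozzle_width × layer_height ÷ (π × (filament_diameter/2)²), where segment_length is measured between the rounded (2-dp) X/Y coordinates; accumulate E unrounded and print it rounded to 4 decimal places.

At z = 1.28 mm: the r=5.5 cylinder gives a regular 8-gon of circumradius 5.5 (constant along its height); (whole slice rotated 55° about Z — lengths, areas and connectivity unchanged). The outline is a single polygon with 8 vertices. Extrusion per mm of travel: 0.6 × 0.32 / (π × 0.875²) = 0.079824. Accumulating E over each segment gives final E = 2.6895.

G0 X-5.42 Y-0.96 Z1.28
G1 X-3.15 Y-4.51 E0.3364
G1 X0.96 Y-5.42 E0.6724
G1 X4.51 Y-3.15 E1.0087
G1 X5.42 Y0.96 E1.3448
G1 X3.15 Y4.51 E1.6811
G1 X-0.96 Y5.42 E2.0171
G1 X-4.51 Y3.15 E2.3535
G1 X-5.42 Y-0.96 E2.6895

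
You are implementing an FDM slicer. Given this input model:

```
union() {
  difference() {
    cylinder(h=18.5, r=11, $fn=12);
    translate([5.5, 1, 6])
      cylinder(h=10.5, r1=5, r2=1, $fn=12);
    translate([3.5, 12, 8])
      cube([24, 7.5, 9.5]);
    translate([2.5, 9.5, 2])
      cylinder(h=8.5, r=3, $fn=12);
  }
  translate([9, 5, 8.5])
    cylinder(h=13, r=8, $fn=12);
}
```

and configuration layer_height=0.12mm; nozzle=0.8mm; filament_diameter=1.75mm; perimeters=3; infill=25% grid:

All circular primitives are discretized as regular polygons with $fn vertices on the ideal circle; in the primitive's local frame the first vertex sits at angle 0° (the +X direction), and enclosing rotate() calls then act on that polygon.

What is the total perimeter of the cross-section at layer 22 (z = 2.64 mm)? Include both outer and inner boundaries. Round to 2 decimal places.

At z = 2.64 mm: the cylinder: section is a regular 12-gon, circumradius r=11 (perimeter = 2·12·11.000·sin(180°/12) = 68.33 mm); the cone at (5.5, 1) is absent (z outside [6, 16.5]); the cube at (3.5, 12) does not reach this height (z outside [8, 17.5]); the r=3 cylinder at (2.5, 9.5) contributes a regular 12-gon of circumradius 3 (perimeter = 2·12·3.000·sin(180°/12) = 18.63 mm); After the difference (first − rest): starting from the r=11 cylinder, the r=3 cylinder at (2.5, 9.5) partially overlaps it — only the 18.14 mm² overlap (of its 27.00 mm²) is removed, clipping the outline — boundary = 73.40 mm; the cylinder at (9, 5) is not intersected at this z (z outside [8.5, 21.5]); Combining (union): only the result so far is present, so the union is just that shape — boundary = 73.40 mm. Overall, the cross-section is a single solid region. Total boundary length (outer) = 73.40 mm.

73.40 mm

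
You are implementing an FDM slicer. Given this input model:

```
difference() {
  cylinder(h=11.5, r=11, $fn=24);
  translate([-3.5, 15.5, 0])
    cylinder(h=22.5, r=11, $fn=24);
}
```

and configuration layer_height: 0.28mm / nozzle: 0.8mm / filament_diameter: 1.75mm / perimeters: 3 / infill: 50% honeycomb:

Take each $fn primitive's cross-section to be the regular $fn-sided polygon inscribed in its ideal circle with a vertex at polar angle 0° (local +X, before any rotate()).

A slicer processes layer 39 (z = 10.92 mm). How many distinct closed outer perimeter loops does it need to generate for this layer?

At z = 10.92 mm: the r=11 cylinder contributes a regular 24-gon of circumradius 11; the cylinder at (-3.5, 15.5): section is a regular 24-gon, circumradius r=11; Taking the first minus the rest: starting from the r=11 cylinder, the r=11 cylinder at (-3.5, 15.5) partially overlaps it — only the 61.81 mm² overlap (of its 375.81 mm²) is removed, clipping the outline — 1 connected region. The result has 1 disconnected region.

1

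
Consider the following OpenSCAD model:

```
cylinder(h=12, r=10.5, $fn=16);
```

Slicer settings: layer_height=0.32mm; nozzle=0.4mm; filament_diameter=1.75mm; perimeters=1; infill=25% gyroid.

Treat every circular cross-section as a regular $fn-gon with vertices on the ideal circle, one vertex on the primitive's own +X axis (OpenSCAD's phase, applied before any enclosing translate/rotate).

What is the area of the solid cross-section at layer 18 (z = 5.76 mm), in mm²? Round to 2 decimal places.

At z = 5.76 mm: the r=10.5 cylinder contributes a regular 16-gon of circumradius 10.5 (area = (16/2)·10.500²·sin(360°/16) = 337.53 mm²). Overall, the cross-section is a single solid region. Net area = 337.53 mm².

337.53 mm²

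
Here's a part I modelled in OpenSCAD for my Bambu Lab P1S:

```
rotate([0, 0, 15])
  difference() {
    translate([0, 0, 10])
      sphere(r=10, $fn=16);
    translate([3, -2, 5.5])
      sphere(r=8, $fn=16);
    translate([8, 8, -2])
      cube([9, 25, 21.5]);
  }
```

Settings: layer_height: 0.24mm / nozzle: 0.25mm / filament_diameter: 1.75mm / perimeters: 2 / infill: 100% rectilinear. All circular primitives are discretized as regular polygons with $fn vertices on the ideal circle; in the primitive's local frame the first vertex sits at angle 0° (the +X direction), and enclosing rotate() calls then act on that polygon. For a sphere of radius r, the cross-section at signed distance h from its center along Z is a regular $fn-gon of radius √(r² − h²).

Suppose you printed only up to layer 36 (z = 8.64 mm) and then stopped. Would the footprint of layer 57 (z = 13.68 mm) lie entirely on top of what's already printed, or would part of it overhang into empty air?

Compare the two slices. At z = 8.64: the r=10 sphere slices to a regular 16-gon of circumradius 9.907 (√(r²−h²) with h=1.36 from center) (area = (16/2)·9.907²·sin(360°/16) = 300.48 mm²); the r=8 sphere at (3, -2) contributes a regular 16-gon of circumradius √(8²−3.14²) = 7.358 (area = (16/2)·7.358²·sin(360°/16) = 165.75 mm²); the cube at (8, 8) (footprint 9×25) is included at this height (area 225.00 mm²); Taking the first minus the rest: starting from the r=10 sphere (300.48 mm²), the r=8 sphere at (3, -2) partially overlaps it — only the 156.24 mm² overlap (of its 165.75 mm²) is removed, clipping the outline; the 9×25 cube at (8, 8) misses the remaining region (no effect) — area = 144.24 mm²; (whole slice rotated 15° about Z — lengths, areas and connectivity unchanged). At z = 13.68: the r=10 sphere slices to a regular 16-gon of circumradius 9.298 (√(r²−h²) with h=3.68 from center) (area = (16/2)·9.298²·sin(360°/16) = 264.69 mm²); the sphere at (3, -2) is absent (|z−center|=8.180 > r=8); the cube at (8, 8) (footprint 9×25) is included at this height (area 225.00 mm²); After the difference (first − rest): starting from the r=10 sphere (264.69 mm²), the 9×25 cube at (8, 8) misses the remaining region (no effect) — area = 264.69 mm²; (rotated 15° about Z; rotation is an isometry so areas/perimeters/island counts are preserved). Checking containment: at z = 13.68 the cross-section extends beyond the z = 8.64 cross-section by about 147.62 mm².

part overhangs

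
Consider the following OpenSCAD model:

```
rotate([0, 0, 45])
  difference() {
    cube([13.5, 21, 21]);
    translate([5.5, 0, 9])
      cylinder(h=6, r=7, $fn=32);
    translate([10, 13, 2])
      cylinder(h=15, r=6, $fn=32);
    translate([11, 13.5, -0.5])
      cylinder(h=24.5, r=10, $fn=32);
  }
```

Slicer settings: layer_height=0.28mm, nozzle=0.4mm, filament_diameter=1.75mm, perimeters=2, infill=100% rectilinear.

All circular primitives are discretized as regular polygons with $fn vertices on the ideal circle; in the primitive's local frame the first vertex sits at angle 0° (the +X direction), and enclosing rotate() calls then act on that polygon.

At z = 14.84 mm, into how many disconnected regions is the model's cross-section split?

2

At z = 14.84 mm: the cube is present — its section is the full 13.5×21 rectangle; the cylinder at (5.5, 0): section is a regular 32-gon, circumradius r=7; the r=6 cylinder at (10, 13) gives a regular 32-gon of circumradius 6 (constant along its height); the r=10 cylinder at (11, 13.5) contributes a regular 32-gon of circumradius 10; After the difference (first − rest): starting from the 13.5×21 cube, the r=7 cylinder at (5.5, 0) partially overlaps it — only the 72.15 mm² overlap (of its 152.95 mm²) is removed, clipping the outline; the r=6 cylinder at (10, 13) partially overlaps it — only the 95.52 mm² overlap (of its 112.37 mm²) is removed, clipping the outline; the r=10 cylinder at (11, 13.5) partially overlaps it — only the 79.26 mm² overlap (of its 312.14 mm²) is removed, clipping the outline — 2 connected regions; (rotated 45° about Z; rotation is an isometry so areas/perimeters/island counts are preserved). The result has 2 disconnected regions.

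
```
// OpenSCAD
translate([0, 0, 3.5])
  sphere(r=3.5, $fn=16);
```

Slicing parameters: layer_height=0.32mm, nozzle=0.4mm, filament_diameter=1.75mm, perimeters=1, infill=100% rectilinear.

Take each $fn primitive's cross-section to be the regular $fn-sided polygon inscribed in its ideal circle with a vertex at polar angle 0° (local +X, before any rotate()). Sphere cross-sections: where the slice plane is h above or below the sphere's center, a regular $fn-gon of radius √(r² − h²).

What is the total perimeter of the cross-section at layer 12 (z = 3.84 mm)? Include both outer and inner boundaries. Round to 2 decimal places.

21.75 mm

At z = 3.84 mm: the sphere: section is a regular 16-gon, circumradius = √(r²−h²) = √(3.5²−0.34²) = 3.483 (perimeter = 2·16·3.483·sin(180°/16) = 21.75 mm). Overall, the cross-section is a single solid region. Total boundary length (outer) = 21.75 mm.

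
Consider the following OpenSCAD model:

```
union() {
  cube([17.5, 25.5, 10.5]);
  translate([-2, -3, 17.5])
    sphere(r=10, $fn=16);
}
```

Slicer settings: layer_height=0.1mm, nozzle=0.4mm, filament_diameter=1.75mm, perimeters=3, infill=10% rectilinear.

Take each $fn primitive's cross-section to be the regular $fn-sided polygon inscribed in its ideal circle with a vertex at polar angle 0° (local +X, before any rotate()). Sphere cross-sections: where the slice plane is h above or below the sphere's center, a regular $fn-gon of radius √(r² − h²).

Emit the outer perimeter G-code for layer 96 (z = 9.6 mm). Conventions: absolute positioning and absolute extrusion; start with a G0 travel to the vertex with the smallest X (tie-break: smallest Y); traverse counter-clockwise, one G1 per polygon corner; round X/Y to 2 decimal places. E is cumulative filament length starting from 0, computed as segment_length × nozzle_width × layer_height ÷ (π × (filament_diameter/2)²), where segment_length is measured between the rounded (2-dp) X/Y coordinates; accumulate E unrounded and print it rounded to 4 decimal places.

At z = 9.6 mm: the cube (footprint 17.5×25.5) is included at this height; the r=10 sphere at (-2, -3) contributes a regular 16-gon of circumradius √(10²−7.9²) = 6.131; Taking the union: the regions partially overlap (shared area 5.51 mm²), so overlapping operands fuse into one piece — 1 connected region. The outline is a single polygon with 19 vertices. Extrusion per mm of travel: 0.4 × 0.1 / (π × 0.875²) = 0.016630. Accumulating E over each segment gives final E = 1.8952.

G0 X-8.13 Y-3.00 Z9.60
G1 X-7.66 Y-5.35 E0.0399
G1 X-6.34 Y-7.34 E0.0796
G1 X-4.35 Y-8.66 E0.1193
G1 X-2.00 Y-9.13 E0.1591
G1 X0.35 Y-8.66 E0.1990
G1 X2.34 Y-7.34 E0.2387
G1 X3.66 Y-5.35 E0.2784
G1 X4.13 Y-3.00 E0.3183
G1 X3.66 Y-0.65 E0.3581
G1 X3.23 Y0.00 E0.3711
G1 X17.50 Y0.00 E0.6084
G1 X17.50 Y25.50 E1.0325
G1 X0.00 Y25.50 E1.3235
G1 X0.00 Y2.73 E1.7022
G1 X-2.00 Y3.13 E1.7361
G1 X-4.35 Y2.66 E1.7759
G1 X-6.34 Y1.34 E1.8156
G1 X-7.66 Y-0.65 E1.8554
G1 X-8.13 Y-3.00 E1.8952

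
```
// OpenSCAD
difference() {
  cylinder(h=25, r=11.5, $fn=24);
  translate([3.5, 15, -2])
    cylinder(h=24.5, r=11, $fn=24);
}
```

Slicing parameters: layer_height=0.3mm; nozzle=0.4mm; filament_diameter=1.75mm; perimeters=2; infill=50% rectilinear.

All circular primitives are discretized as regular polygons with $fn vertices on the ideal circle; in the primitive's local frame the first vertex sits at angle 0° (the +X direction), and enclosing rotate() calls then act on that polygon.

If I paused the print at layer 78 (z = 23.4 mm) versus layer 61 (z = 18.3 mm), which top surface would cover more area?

layer 78 (z = 23.4 mm)

Layer 78 (z = 23.4): the r=11.5 cylinder gives a regular 24-gon of circumradius 11.5 (constant along its height) (area = (24/2)·11.500²·sin(360°/24) = 410.75 mm²); the cylinder at (3.5, 15) is absent (z outside [-2, 22.5]); Subtracting the remaining from the first: none of the subtracted shapes is present at this height, so the r=11.5 cylinder is unchanged — area = 410.75 mm². So its area = 410.75 mm². Layer 61 (z = 18.3): the r=11.5 cylinder gives a regular 24-gon of circumradius 11.5 (constant along its height) (area = (24/2)·11.500²·sin(360°/24) = 410.75 mm²); the cylinder at (3.5, 15): section is a regular 24-gon, circumradius r=11 (area = (24/2)·11.000²·sin(360°/24) = 375.81 mm²); After the difference (first − rest): starting from the r=11.5 cylinder (410.75 mm²), the r=11 cylinder at (3.5, 15) partially overlaps it — only the 78.08 mm² overlap (of its 375.81 mm²) is removed, clipping the outline — area = 332.66 mm². So its area = 332.66 mm². Layer 78 is larger (410.75 vs 332.66 mm²).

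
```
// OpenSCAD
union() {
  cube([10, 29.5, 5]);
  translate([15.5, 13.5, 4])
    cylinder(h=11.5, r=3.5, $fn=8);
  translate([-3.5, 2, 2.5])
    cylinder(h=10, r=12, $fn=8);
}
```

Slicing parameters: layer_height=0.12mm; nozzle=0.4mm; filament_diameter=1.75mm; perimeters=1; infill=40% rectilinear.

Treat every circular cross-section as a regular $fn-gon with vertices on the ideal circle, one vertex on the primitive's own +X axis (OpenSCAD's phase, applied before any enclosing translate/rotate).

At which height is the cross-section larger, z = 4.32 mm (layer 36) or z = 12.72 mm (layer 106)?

layer 36 (z = 4.32 mm)

Layer 36 (z = 4.32): the 10×29.5 cube contributes its full rectangle (area 295.00 mm²); the cylinder at (15.5, 13.5): section is a regular 8-gon, circumradius r=3.5 (area = (8/2)·3.500²·sin(360°/8) = 34.65 mm²); the r=12 cylinder at (-3.5, 2) contributes a regular 8-gon of circumradius 12 (area = (8/2)·12.000²·sin(360°/8) = 407.29 mm²); Merging all regions: the regions partially overlap — summed areas 736.94 mm² minus the doubly-counted overlap 78.53 mm² gives 658.41 mm² — area = 658.41 mm². So its area = 658.41 mm². Layer 106 (z = 12.72): the cube does not reach this height (z outside [0, 5]); the r=3.5 cylinder at (15.5, 13.5) gives a regular 8-gon of circumradius 3.5 (constant along its height) (area = (8/2)·3.500²·sin(360°/8) = 34.65 mm²); the cylinder at (-3.5, 2) does not reach this height (z outside [2.5, 12.5]); Combining (union): only the r=3.5 cylinder at (15.5, 13.5) is present, so the union is just that shape — area = 34.65 mm². So its area = 34.65 mm². Layer 36 is larger (658.41 vs 34.65 mm²).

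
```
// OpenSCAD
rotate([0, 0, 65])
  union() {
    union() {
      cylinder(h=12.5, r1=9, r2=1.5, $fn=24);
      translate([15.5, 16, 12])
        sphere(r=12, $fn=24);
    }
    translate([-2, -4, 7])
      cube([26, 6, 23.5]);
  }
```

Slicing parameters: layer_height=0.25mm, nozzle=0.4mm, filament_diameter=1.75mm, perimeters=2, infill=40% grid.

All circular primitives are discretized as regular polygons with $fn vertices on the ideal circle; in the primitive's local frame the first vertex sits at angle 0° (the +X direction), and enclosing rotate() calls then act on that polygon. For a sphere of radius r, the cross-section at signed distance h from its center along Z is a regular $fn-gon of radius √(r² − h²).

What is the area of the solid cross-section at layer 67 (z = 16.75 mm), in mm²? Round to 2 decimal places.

At z = 16.75 mm: the cone is absent (z outside [0, 12.5]); the r=12 sphere at (15.5, 16) slices to a regular 24-gon of circumradius 11.020 (√(r²−h²) with h=4.75 from center) (area = (24/2)·11.020²·sin(360°/24) = 377.16 mm²); Combining (union): only the r=12 sphere at (15.5, 16) is present, so the union is just that shape — area = 377.16 mm²; the cube at (-2, -4) (footprint 26×6) is included at this height (area 156.00 mm²); Combining (union): the 2 present regions are separate (no shared area or edge), so areas and boundary lengths simply add and each stays a separate island — area = 533.16 mm²; (whole slice rotated 65° about Z — lengths, areas and connectivity unchanged). Overall, the cross-section has 2 separate islands. Net area = 533.16 mm².

533.16 mm²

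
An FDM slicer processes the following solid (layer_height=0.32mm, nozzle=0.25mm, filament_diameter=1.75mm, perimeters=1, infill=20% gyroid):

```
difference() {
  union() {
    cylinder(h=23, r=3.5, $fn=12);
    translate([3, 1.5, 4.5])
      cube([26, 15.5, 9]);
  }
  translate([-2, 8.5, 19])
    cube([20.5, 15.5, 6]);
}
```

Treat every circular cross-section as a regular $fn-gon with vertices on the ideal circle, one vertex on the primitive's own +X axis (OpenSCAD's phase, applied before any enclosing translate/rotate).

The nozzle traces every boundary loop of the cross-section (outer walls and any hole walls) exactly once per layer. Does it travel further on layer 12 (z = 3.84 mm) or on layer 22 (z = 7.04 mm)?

layer 22 (z = 7.04 mm)

Layer 12 (z = 3.84): the r=3.5 cylinder gives a regular 12-gon of circumradius 3.5 (constant along its height) (perimeter = 2·12·3.500·sin(180°/12) = 21.74 mm); the cube at (3, 1.5) does not reach this height (z outside [4.5, 13.5]); Merging all regions: only the r=3.5 cylinder is present, so the union is just that shape — boundary = 21.74 mm; the cube at (-2, 8.5) is not intersected at this z (z outside [19, 25]); Subtracting the remaining from the first: none of the subtracted shapes is present at this height, so that combined region is unchanged — boundary = 21.74 mm. So its perimeter = 21.74 mm. Layer 22 (z = 7.04): the r=3.5 cylinder gives a regular 12-gon of circumradius 3.5 (constant along its height) (perimeter = 2·12·3.500·sin(180°/12) = 21.74 mm); the 26×15.5 cube at (3, 1.5) contributes its full rectangle (perimeter 83.00 mm); Taking the union: the regions partially overlap (shared area 0.02 mm²), so the edge portions inside another operand are dropped and the merged outline is re-measured after clipping — boundary = 104.06 mm; the cube at (-2, 8.5) is absent (z outside [19, 25]); After the difference (first − rest): none of the subtracted shapes is present at this height, so the result so far is unchanged — boundary = 104.06 mm. So its perimeter = 104.06 mm. Layer 22 is larger (104.06 vs 21.74 mm).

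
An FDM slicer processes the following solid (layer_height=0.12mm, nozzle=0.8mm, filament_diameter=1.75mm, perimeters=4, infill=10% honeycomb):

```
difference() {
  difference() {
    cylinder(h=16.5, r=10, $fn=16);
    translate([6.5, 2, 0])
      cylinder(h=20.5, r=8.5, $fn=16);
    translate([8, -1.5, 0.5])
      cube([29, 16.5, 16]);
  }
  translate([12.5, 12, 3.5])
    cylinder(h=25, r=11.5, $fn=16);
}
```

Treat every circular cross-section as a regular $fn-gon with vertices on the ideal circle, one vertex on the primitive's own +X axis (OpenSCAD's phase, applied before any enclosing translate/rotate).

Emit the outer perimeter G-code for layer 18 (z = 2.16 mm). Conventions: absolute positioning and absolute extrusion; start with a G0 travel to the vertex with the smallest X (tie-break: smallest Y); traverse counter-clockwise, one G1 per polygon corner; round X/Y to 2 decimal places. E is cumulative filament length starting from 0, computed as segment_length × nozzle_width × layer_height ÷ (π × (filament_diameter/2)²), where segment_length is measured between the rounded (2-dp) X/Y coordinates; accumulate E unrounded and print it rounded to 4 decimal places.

G0 X-10.00 Y0.00 Z2.16
G1 X-9.24 Y-3.83 E0.1558
G1 X-7.07 Y-7.07 E0.3115
G1 X-3.83 Y-9.24 E0.4671
G1 X0.00 Y-10.00 E0.6230
G1 X3.83 Y-9.24 E0.7788
G1 X7.07 Y-7.07 E0.9345
G1 X7.60 Y-6.28 E0.9724
G1 X6.50 Y-6.50 E1.0172
G1 X3.25 Y-5.85 E1.1495
G1 X0.49 Y-4.01 E1.2819
G1 X-1.35 Y-1.25 E1.4143
G1 X-2.00 Y2.00 E1.5465
G1 X-1.35 Y5.25 E1.6788
G1 X0.49 Y8.01 E1.8112
G1 X2.67 Y9.47 E1.9159
G1 X0.00 Y10.00 E2.0246
G1 X-3.83 Y9.24 E2.1804
G1 X-7.07 Y7.07 E2.3361
G1 X-9.24 Y3.83 E2.4917
G1 X-10.00 Y0.00 E2.6476

At z = 2.16 mm: the r=10 cylinder contributes a regular 16-gon of circumradius 10; the r=8.5 cylinder at (6.5, 2) gives a regular 16-gon of circumradius 8.5 (constant along its height); the 29×16.5 cube at (8, -1.5) contributes its full rectangle; After the difference (first − rest): starting from the r=10 cylinder, the r=8.5 cylinder at (6.5, 2) partially overlaps it — only the 139.23 mm² overlap (of its 221.19 mm²) is removed, clipping the outline; the 29×16.5 cube at (8, -1.5) misses the remaining region (no effect) — 1 connected region; the cylinder at (12.5, 12) is not intersected at this z (z outside [3.5, 28.5]); After the difference (first − rest): none of the subtracted shapes is present at this height, so that combined region is unchanged — 1 connected region. The outline is a single polygon with 20 vertices. Extrusion per mm of travel: 0.8 × 0.12 / (π × 0.875²) = 0.039912. Accumulating E over each segment gives final E = 2.6476.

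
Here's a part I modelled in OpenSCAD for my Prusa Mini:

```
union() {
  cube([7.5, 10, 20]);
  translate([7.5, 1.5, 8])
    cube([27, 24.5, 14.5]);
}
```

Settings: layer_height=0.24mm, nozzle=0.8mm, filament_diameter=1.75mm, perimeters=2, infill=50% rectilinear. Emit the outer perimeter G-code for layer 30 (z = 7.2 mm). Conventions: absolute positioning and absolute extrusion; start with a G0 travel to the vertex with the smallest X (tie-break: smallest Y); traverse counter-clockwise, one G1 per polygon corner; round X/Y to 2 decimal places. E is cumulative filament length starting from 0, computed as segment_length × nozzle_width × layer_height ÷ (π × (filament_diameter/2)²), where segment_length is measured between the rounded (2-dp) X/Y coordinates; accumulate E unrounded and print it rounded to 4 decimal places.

G0 X0.00 Y0.00 Z7.20
G1 X7.50 Y0.00 E0.5987
G1 X7.50 Y10.00 E1.3969
G1 X0.00 Y10.00 E1.9956
G1 X0.00 Y0.00 E2.7939

At z = 7.2 mm: the 7.5×10 cube contributes its full rectangle; the cube at (7.5, 1.5) is not intersected at this z (z outside [8, 22.5]); Merging all regions: only the 7.5×10 cube is present, so the union is just that shape — 1 connected region. The outline is a single polygon with 4 vertices. Extrusion per mm of travel: 0.8 × 0.24 / (π × 0.875²) = 0.079824. Accumulating E over each segment gives final E = 2.7939.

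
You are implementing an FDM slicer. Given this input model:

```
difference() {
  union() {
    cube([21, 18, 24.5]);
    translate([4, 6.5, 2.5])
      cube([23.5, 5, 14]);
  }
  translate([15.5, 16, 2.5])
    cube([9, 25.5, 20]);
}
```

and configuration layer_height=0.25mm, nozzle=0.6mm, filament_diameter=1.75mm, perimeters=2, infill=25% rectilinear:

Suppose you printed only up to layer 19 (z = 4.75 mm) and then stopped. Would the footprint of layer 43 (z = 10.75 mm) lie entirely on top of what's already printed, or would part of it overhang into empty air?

Compare the two slices. At z = 4.75: the 21×18 cube contributes its full rectangle (area 378.00 mm²); the cube at (4, 6.5) (footprint 23.5×5) is included at this height (area 117.50 mm²); Merging all regions: the regions partially overlap — summed areas 495.50 mm² minus the doubly-counted overlap 85.00 mm² gives 410.50 mm² — area = 410.50 mm²; the cube at (15.5, 16) is present — its section is the full 9×25.5 rectangle (area 229.50 mm²); Subtracting the remaining from the first: starting from that combined region (410.50 mm²), the 9×25.5 cube at (15.5, 16) partially overlaps it — only the 11.00 mm² overlap (of its 229.50 mm²) is removed, clipping the outline — area = 399.50 mm². At z = 10.75: the cube (footprint 21×18) is included at this height (area 378.00 mm²); the cube at (4, 6.5) is present — its section is the full 23.5×5 rectangle (area 117.50 mm²); Merging all regions: the regions partially overlap — summed areas 495.50 mm² minus the doubly-counted overlap 85.00 mm² gives 410.50 mm² — area = 410.50 mm²; the cube at (15.5, 16) is present — its section is the full 9×25.5 rectangle (area 229.50 mm²); Taking the first minus the rest: starting from the result so far (410.50 mm²), the 9×25.5 cube at (15.5, 16) partially overlaps it — only the 11.00 mm² overlap (of its 229.50 mm²) is removed, clipping the outline — area = 399.50 mm². Checking containment: the cross-section at z = 10.75 is a subset of the cross-section at z = 4.75.

entirely on top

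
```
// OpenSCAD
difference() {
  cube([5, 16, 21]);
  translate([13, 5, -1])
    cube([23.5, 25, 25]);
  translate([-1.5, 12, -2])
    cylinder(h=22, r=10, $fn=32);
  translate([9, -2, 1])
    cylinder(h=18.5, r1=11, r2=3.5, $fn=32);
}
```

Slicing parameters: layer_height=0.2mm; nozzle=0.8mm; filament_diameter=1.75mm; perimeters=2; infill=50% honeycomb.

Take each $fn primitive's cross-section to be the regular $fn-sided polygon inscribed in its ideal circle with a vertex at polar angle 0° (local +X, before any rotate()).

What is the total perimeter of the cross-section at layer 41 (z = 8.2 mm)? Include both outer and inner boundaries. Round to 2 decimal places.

9.42 mm

At z = 8.2 mm: the cube is present — its section is the full 5×16 rectangle (perimeter 42.00 mm); the 23.5×25 cube at (13, 5) contributes its full rectangle (perimeter 97.00 mm); the r=10 cylinder at (-1.5, 12) gives a regular 32-gon of circumradius 10 (constant along its height) (perimeter = 2·32·10.000·sin(180°/32) = 62.73 mm); the cone at (9, -2) contributes a regular 32-gon of circumradius 8.081 (interpolated between r1=11 and r2=3.5 at t=0.389) (perimeter = 2·32·8.081·sin(180°/32) = 50.69 mm); Subtracting the remaining from the first: starting from the 5×16 cube, the 23.5×25 cube at (13, 5) misses the remaining region (no effect); the r=10 cylinder at (-1.5, 12) partially overlaps it — only the 64.96 mm² overlap (of its 312.14 mm²) is removed, clipping the outline; the cone at (9, -2) partially overlaps it — only the 11.02 mm² overlap (of its 203.84 mm²) is removed, clipping the outline — boundary = 9.42 mm. Overall, the cross-section is a single solid region. Total boundary length (outer) = 9.42 mm.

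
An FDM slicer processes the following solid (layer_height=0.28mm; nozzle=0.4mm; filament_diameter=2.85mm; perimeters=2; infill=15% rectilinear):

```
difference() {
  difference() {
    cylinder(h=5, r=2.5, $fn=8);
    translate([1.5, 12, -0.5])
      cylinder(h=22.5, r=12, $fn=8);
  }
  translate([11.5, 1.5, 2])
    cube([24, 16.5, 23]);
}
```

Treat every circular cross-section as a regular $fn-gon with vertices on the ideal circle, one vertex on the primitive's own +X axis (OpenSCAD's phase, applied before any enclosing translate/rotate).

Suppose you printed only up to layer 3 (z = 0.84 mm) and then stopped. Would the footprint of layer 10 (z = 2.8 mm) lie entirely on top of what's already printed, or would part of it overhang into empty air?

Compare the two slices. At z = 0.84: the r=2.5 cylinder contributes a regular 8-gon of circumradius 2.5 (area = (8/2)·2.500²·sin(360°/8) = 17.68 mm²); the cylinder at (1.5, 12): section is a regular 8-gon, circumradius r=12 (area = (8/2)·12.000²·sin(360°/8) = 407.29 mm²); Subtracting the remaining from the first: starting from the r=2.5 cylinder (17.68 mm²), the r=12 cylinder at (1.5, 12) partially overlaps it — only the 5.83 mm² overlap (of its 407.29 mm²) is removed, clipping the outline — area = 11.84 mm²; the cube at (11.5, 1.5) does not reach this height (z outside [2, 25]); Taking the first minus the rest: none of the subtracted shapes is present at this height, so that combined region is unchanged — area = 11.84 mm². At z = 2.8: the r=2.5 cylinder gives a regular 8-gon of circumradius 2.5 (constant along its height) (area = (8/2)·2.500²·sin(360°/8) = 17.68 mm²); the r=12 cylinder at (1.5, 12) gives a regular 8-gon of circumradius 12 (constant along its height) (area = (8/2)·12.000²·sin(360°/8) = 407.29 mm²); Taking the first minus the rest: starting from the r=2.5 cylinder (17.68 mm²), the r=12 cylinder at (1.5, 12) partially overlaps it — only the 5.83 mm² overlap (of its 407.29 mm²) is removed, clipping the outline — area = 11.84 mm²; the cube at (11.5, 1.5) is present — its section is the full 24×16.5 rectangle (area 396.00 mm²); Taking the first minus the rest: starting from the result so far (11.84 mm²), the 24×16.5 cube at (11.5, 1.5) misses the remaining region (no effect) — area = 11.84 mm². Checking containment: the cross-section at z = 2.8 is a subset of the cross-section at z = 0.84.

entirely on top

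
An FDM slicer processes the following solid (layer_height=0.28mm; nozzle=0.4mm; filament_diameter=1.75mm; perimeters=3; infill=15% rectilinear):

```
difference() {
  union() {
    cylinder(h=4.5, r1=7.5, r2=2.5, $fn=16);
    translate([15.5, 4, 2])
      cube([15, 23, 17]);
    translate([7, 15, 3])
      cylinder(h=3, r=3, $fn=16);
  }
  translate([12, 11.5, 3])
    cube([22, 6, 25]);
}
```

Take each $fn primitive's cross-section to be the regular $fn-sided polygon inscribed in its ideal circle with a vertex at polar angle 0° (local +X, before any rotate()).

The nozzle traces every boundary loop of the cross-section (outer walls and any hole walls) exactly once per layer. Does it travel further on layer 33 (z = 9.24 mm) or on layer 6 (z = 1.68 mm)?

layer 33 (z = 9.24 mm)

Layer 33 (z = 9.24): the cone is absent (z outside [0, 4.5]); the cube at (15.5, 4) is present — its section is the full 15×23 rectangle (perimeter 76.00 mm); the cylinder at (7, 15) is not intersected at this z (z outside [3, 6]); Combining (union): only the 15×23 cube at (15.5, 4) is present, so the union is just that shape — boundary = 76.00 mm; the cube at (12, 11.5) is present — its section is the full 22×6 rectangle (perimeter 56.00 mm); Subtracting the remaining from the first: starting from the result so far, the 22×6 cube at (12, 11.5) partially overlaps it — only the 90.00 mm² overlap (of its 132.00 mm²) is removed, clipping the outline — boundary = 94.00 mm. So its perimeter = 94.00 mm. Layer 6 (z = 1.68): the cone: at t=0.373 of its height the radius interpolates to r₁+(r₂−r₁)t = 5.633, giving a regular 16-gon of that circumradius (perimeter = 2·16·5.633·sin(180°/16) = 35.17 mm); the cube at (15.5, 4) is not intersected at this z (z outside [2, 19]); the cylinder at (7, 15) does not reach this height (z outside [3, 6]); Merging all regions: only the cone is present, so the union is just that shape — boundary = 35.17 mm; the cube at (12, 11.5) is absent (z outside [3, 28]); Taking the first minus the rest: none of the subtracted shapes is present at this height, so the result so far is unchanged — boundary = 35.17 mm. So its perimeter = 35.17 mm. Layer 33 is larger (94.00 vs 35.17 mm).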